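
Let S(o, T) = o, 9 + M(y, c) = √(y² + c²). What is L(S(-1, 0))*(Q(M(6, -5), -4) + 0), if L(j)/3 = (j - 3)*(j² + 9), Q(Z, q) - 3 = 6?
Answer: -1080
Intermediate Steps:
M(y, c) = -9 + √(c² + y²) (M(y, c) = -9 + √(y² + c²) = -9 + √(c² + y²))
Q(Z, q) = 9 (Q(Z, q) = 3 + 6 = 9)
L(j) = 3*(-3 + j)*(9 + j²) (L(j) = 3*((j - 3)*(j² + 9)) = 3*((-3 + j)*(9 + j²)) = 3*(-3 + j)*(9 + j²))
L(S(-1, 0))*(Q(M(6, -5), -4) + 0) = (-81 - 9*(-1)² + 3*(-1)³ + 27*(-1))*(9 + 0) = (-81 - 9*1 + 3*(-1) - 27)*9 = (-81 - 9 - 3 - 27)*9 = -120*9 = -1080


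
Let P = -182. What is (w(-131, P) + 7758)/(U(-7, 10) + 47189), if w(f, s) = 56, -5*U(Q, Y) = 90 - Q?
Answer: 19535/117924 ≈ 0.16566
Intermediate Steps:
U(Q, Y) = -18 + Q/5 (U(Q, Y) = -(90 - Q)/5 = -18 + Q/5)
(w(-131, P) + 7758)/(U(-7, 10) + 47189) = (56 + 7758)/((-18 + (⅕)*(-7)) + 47189) = 7814/((-18 - 7/5) + 47189) = 7814/(-97/5 + 47189) = 7814/(235848/5) = 7814*(5/235848) = 19535/117924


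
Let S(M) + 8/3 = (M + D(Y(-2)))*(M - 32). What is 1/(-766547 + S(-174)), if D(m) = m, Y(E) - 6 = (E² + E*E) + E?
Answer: -3/2199533 ≈ -1.3639e-6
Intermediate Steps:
Y(E) = 6 + E + 2*E² (Y(E) = 6 + ((E² + E*E) + E) = 6 + ((E² + E²) + E) = 6 + (2*E² + E) = 6 + (E + 2*E²) = 6 + E + 2*E²)
S(M) = -8/3 + (-32 + M)*(12 + M) (S(M) = -8/3 + (M + (6 - 2 + 2*(-2)²))*(M - 32) = -8/3 + (M + (6 - 2 + 2*4))*(-32 + M) = -8/3 + (M + (6 - 2 + 8))*(-32 + M) = -8/3 + (M + 12)*(-32 + M) = -8/3 + (12 + M)*(-32 + M) = -8/3 + (-32 + M)*(12 + M))
1/(-766547 + S(-174)) = 1/(-766547 + (-1160/3 + (-174)² - 20*(-174))) = 1/(-766547 + (-1160/3 + 30276 + 3480)) = 1/(-766547 + 100108/3) = 1/(-2199533/3) = -3/2199533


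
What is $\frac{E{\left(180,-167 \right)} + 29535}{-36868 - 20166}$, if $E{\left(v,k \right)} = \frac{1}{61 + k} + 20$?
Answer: $- \frac{3132829}{6045604} \approx -0.5182$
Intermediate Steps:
$E{\left(v,k \right)} = 20 + \frac{1}{61 + k}$
$\frac{E{\left(180,-167 \right)} + 29535}{-36868 - 20166} = \frac{\frac{1221 + 20 \left(-167\right)}{61 - 167} + 29535}{-36868 - 20166} = \frac{\frac{1221 - 3340}{-106} + 29535}{-57034} = \left(\left(- \frac{1}{106}\right) \left(-2119\right) + 29535\right) \left(- \frac{1}{57034}\right) = \left(\frac{2119}{106} + 29535\right) \left(- \frac{1}{57034}\right) = \frac{3132829}{106} \left(- \frac{1}{57034}\right) = - \frac{3132829}{6045604}$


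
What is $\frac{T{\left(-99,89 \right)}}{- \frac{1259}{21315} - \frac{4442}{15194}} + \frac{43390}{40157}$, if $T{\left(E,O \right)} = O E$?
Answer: $\frac{4407469224589985}{175780280182} \approx 25074.0$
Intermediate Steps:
$T{\left(E,O \right)} = E O$
$\frac{T{\left(-99,89 \right)}}{- \frac{1259}{21315} - \frac{4442}{15194}} + \frac{43390}{40157} = \frac{\left(-99\right) 89}{- \frac{1259}{21315} - \frac{4442}{15194}} + \frac{43390}{40157} = - \frac{8811}{\left(-1259\right) \frac{1}{21315} - \frac{2221}{7597}} + 43390 \cdot \frac{1}{40157} = - \frac{8811}{- \frac{1259}{21315} - \frac{2221}{7597}} + \frac{43390}{40157} = - \frac{8811}{- \frac{56905238}{161930055}} + \frac{43390}{40157} = \left(-8811\right) \left(- \frac{161930055}{56905238}\right) + \frac{43390}{40157} = \frac{1426765714605}{56905238} + \frac{43390}{40157} = \frac{4407469224589985}{175780280182}$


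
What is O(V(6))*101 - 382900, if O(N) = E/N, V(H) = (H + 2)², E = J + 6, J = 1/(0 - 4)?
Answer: -98020077/256 ≈ -3.8289e+5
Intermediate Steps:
J = -¼ (J = 1/(-4) = -¼ ≈ -0.25000)
E = 23/4 (E = -¼ + 6 = 23/4 ≈ 5.7500)
V(H) = (2 + H)²
O(N) = 23/(4*N)
O(V(6))*101 - 382900 = (23/(4*((2 + 6)²)))*101 - 382900 = (23/(4*(8²)))*101 - 382900 = ((23/4)/64)*101 - 382900 = ((23/4)*(1/64))*101 - 382900 = (23/256)*101 - 382900 = 2323/256 - 382900 = -98020077/256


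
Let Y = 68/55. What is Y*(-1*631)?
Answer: -42908/55 ≈ -780.15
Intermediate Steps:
Y = 68/55 (Y = 68*(1/55) = 68/55 ≈ 1.2364)
Y*(-1*631) = 68*(-1*631)/55 = (68/55)*(-631) = -42908/55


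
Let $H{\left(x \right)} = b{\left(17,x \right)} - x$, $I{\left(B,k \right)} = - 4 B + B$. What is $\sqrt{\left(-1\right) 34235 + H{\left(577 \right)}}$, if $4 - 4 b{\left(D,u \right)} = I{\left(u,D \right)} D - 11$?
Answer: $\frac{i \sqrt{109806}}{2} \approx 165.69 i$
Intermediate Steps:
$I{\left(B,k \right)} = - 3 B$
$b{\left(D,u \right)} = \frac{15}{4} + \frac{3 D u}{4}$ ($b{\left(D,u \right)} = 1 - \frac{- 3 u D - 11}{4} = 1 - \frac{- 3 D u - 11}{4} = 1 - \frac{-11 - 3 D u}{4} = 1 + \left(\frac{11}{4} + \frac{3 D u}{4}\right) = \frac{15}{4} + \frac{3 D u}{4}$)
$H{\left(x \right)} = \frac{15}{4} + \frac{47 x}{4}$ ($H{\left(x \right)} = \left(\frac{15}{4} + \frac{3}{4} \cdot 17 x\right) - x = \left(\frac{15}{4} + \frac{51 x}{4}\right) - x = \frac{15}{4} + \frac{47 x}{4}$)
$\sqrt{\left(-1\right) 34235 + H{\left(577 \right)}} = \sqrt{\left(-1\right) 34235 + \left(\frac{15}{4} + \frac{47}{4} \cdot 577\right)} = \sqrt{-34235 + \left(\frac{15}{4} + \frac{27119}{4}\right)} = \sqrt{-34235 + \frac{13567}{2}} = \sqrt{- \frac{54903}{2}} = \frac{i \sqrt{109806}}{2}$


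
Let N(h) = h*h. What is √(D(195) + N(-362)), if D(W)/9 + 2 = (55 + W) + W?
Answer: 13*√799 ≈ 367.47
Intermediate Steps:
N(h) = h²
D(W) = 477 + 18*W (D(W) = -18 + 9*((55 + W) + W) = -18 + 9*(55 + 2*W) = -18 + (495 + 18*W) = 477 + 18*W)
√(D(195) + N(-362)) = √((477 + 18*195) + (-362)²) = √((477 + 3510) + 131044) = √(3987 + 131044) = √135031 = 13*√799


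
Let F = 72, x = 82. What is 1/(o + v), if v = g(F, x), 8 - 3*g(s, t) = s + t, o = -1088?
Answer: -3/3410 ≈ -0.00087977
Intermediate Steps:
g(s, t) = 8/3 - s/3 - t/3 (g(s, t) = 8/3 - (s + t)/3 = 8/3 + (-s/3 - t/3) = 8/3 - s/3 - t/3)
v = -146/3 (v = 8/3 - ⅓*72 - ⅓*82 = 8/3 - 24 - 82/3 = -146/3 ≈ -48.667)
1/(o + v) = 1/(-1088 - 146/3) = 1/(-3410/3) = -3/3410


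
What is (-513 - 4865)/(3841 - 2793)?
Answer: -2689/524 ≈ -5.1317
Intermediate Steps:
(-513 - 4865)/(3841 - 2793) = -5378/1048 = -5378*1/1048 = -2689/524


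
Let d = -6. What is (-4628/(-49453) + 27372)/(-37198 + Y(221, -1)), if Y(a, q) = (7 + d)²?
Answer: -1353632144/1839503241 ≈ -0.73587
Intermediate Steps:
Y(a, q) = 1 (Y(a, q) = (7 - 6)² = 1² = 1)
(-4628/(-49453) + 27372)/(-37198 + Y(221, -1)) = (-4628/(-49453) + 27372)/(-37198 + 1) = (-4628*(-1/49453) + 27372)/(-37197) = (4628/49453 + 27372)*(-1/37197) = (1353632144/49453)*(-1/37197) = -1353632144/1839503241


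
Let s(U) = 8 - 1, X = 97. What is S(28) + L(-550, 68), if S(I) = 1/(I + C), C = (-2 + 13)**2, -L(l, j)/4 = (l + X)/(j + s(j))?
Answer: 90021/3725 ≈ 24.167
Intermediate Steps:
s(U) = 7
L(l, j) = -4*(97 + l)/(7 + j) (L(l, j) = -4*(l + 97)/(j + 7) = -4*(97 + l)/(7 + j))
C = 121 (C = 11**2 = 121)
S(I) = 1/(121 + I) (S(I) = 1/(I + 121) = 1/(121 + I))
S(28) + L(-550, 68) = 1/(121 + 28) + 4*(-97 - 1*(-550))/(7 + 68) = 1/149 + 4*(-97 + 550)/75 = 1/149 + 4*(1/75)*453 = 1/149 + 604/25 = 90021/3725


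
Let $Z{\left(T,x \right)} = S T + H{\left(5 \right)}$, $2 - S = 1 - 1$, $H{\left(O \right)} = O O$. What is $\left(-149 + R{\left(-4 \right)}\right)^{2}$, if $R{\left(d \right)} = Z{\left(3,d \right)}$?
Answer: $13924$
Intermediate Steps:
$H{\left(O \right)} = O^{2}$
$S = 2$ ($S = 2 - \left(1 - 1\right) = 2 - 0 = 2 + 0 = 2$)
$Z{\left(T,x \right)} = 25 + 2 T$ ($Z{\left(T,x \right)} = 2 T + 5^{2} = 2 T + 25 = 25 + 2 T$)
$R{\left(d \right)} = 31$ ($R{\left(d \right)} = 25 + 2 \cdot 3 = 25 + 6 = 31$)
$\left(-149 + R{\left(-4 \right)}\right)^{2} = \left(-149 + 31\right)^{2} = \left(-118\right)^{2} = 13924$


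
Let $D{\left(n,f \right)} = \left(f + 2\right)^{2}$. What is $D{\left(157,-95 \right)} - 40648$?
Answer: $-31999$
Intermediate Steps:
$D{\left(n,f \right)} = \left(2 + f\right)^{2}$
$D{\left(157,-95 \right)} - 40648 = \left(2 - 95\right)^{2} - 40648 = \left(-93\right)^{2} - 40648 = 8649 - 40648 = -31999$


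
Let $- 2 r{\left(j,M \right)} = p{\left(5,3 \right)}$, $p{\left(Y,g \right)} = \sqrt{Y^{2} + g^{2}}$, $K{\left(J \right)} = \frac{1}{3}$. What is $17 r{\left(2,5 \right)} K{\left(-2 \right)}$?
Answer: $- \frac{17 \sqrt{34}}{6} \approx -16.521$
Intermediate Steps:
$K{\left(J \right)} = \frac{1}{3}$
$r{\left(j,M \right)} = - \frac{\sqrt{34}}{2}$ ($r{\left(j,M \right)} = - \frac{\sqrt{5^{2} + 3^{2}}}{2} = - \frac{\sqrt{25 + 9}}{2} = - \frac{\sqrt{34}}{2}$)
$17 r{\left(2,5 \right)} K{\left(-2 \right)} = 17 \left(- \frac{\sqrt{34}}{2}\right) \frac{1}{3} = - \frac{17 \sqrt{34}}{2} \cdot \frac{1}{3} = - \frac{17 \sqrt{34}}{6}$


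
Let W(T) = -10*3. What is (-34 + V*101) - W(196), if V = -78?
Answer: -7882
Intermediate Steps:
W(T) = -30
(-34 + V*101) - W(196) = (-34 - 78*101) - 1*(-30) = (-34 - 7878) + 30 = -7912 + 30 = -7882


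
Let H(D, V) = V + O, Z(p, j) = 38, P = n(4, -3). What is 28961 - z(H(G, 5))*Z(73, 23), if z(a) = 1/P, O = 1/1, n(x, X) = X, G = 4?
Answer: 86921/3 ≈ 28974.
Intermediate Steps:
P = -3
O = 1
H(D, V) = 1 + V (H(D, V) = V + 1 = 1 + V)
z(a) = -⅓ (z(a) = 1/(-3) = -⅓)
28961 - z(H(G, 5))*Z(73, 23) = 28961 - (-1)*38/3 = 28961 - 1*(-38/3) = 28961 + 38/3 = 86921/3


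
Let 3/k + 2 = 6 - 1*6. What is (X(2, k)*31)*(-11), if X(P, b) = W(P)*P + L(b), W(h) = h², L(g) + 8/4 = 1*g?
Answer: -3069/2 ≈ -1534.5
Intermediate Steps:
L(g) = -2 + g (L(g) = -2 + 1*g = -2 + g)
k = -3/2 (k = 3/(-2 + (6 - 1*6)) = 3/(-2 + (6 - 6)) = 3/(-2 + 0) = 3/(-2) = 3*(-½) = -3/2 ≈ -1.5000)
X(P, b) = -2 + b + P³ (X(P, b) = P²*P + (-2 + b) = P³ + (-2 + b) = -2 + b + P³)
(X(2, k)*31)*(-11) = ((-2 - 3/2 + 2³)*31)*(-11) = ((-2 - 3/2 + 8)*31)*(-11) = ((9/2)*31)*(-11) = (279/2)*(-11) = -3069/2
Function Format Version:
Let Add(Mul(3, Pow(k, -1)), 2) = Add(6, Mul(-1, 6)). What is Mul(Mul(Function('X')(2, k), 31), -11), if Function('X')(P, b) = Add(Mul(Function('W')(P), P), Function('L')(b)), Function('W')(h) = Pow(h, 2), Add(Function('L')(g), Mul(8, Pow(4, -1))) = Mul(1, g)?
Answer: Rational(-3069, 2) ≈ -1534.5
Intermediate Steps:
Function('L')(g) = Add(-2, g) (Function('L')(g) = Add(-2, Mul(1, g)) = Add(-2, g))
k = Rational(-3, 2) (k = Mul(3, Pow(Add(-2, Add(6, Mul(-1, 6))), -1)) = Mul(3, Pow(Add(-2, Add(6, -6)), -1)) = Mul(3, Pow(Add(-2, 0), -1)) = Mul(3, Pow(-2, -1)) = Mul(3, Rational(-1, 2)) = Rational(-3, 2) ≈ -1.5000)
Function('X')(P, b) = Add(-2, b, Pow(P, 3)) (Function('X')(P, b) = Add(Mul(Pow(P, 2), P), Add(-2, b)) = Add(Pow(P, 3), Add(-2, b)) = Add(-2, b, Pow(P, 3)))
Mul(Mul(Function('X')(2, k), 31), -11) = Mul(Mul(Add(-2, Rational(-3, 2), Pow(2, 3)), 31), -11) = Mul(Mul(Add(-2, Rational(-3, 2), 8), 31), -11) = Mul(Mul(Rational(9, 2), 31), -11) = Mul(Rational(279, 2), -11) = Rational(-3069, 2)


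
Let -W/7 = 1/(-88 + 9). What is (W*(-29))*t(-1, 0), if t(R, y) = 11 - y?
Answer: -2233/79 ≈ -28.266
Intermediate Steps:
W = 7/79 (W = -7/(-88 + 9) = -7/(-79) = -7*(-1/79) = 7/79 ≈ 0.088608)
(W*(-29))*t(-1, 0) = ((7/79)*(-29))*(11 - 1*0) = -203*(11 + 0)/79 = -203/79*11 = -2233/79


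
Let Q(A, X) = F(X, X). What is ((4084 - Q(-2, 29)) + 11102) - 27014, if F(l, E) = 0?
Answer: -11828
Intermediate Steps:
Q(A, X) = 0
((4084 - Q(-2, 29)) + 11102) - 27014 = ((4084 - 1*0) + 11102) - 27014 = ((4084 + 0) + 11102) - 27014 = (4084 + 11102) - 27014 = 15186 - 27014 = -11828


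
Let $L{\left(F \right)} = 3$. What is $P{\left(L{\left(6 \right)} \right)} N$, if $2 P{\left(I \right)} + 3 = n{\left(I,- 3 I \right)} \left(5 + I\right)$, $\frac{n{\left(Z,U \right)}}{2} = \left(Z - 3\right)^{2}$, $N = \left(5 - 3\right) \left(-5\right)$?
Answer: $15$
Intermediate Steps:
$N = -10$ ($N = 2 \left(-5\right) = -10$)
$n{\left(Z,U \right)} = 2 \left(-3 + Z\right)^{2}$ ($n{\left(Z,U \right)} = 2 \left(Z - 3\right)^{2} = 2 \left(-3 + Z\right)^{2}$)
$P{\left(I \right)} = - \frac{3}{2} + \left(-3 + I\right)^{2} \left(5 + I\right)$ ($P{\left(I \right)} = - \frac{3}{2} + \frac{2 \left(-3 + I\right)^{2} \left(5 + I\right)}{2} = - \frac{3}{2} + \left(-3 + I\right)^{2} \left(5 + I\right)$)
$P{\left(L{\left(6 \right)} \right)} N = \left(\frac{87}{2} + 3^{3} - 3^{2} - 63\right) \left(-10\right) = \left(\frac{87}{2} + 27 - 9 - 63\right) \left(-10\right) = \left(- \frac{3}{2}\right) \left(-10\right) = 15$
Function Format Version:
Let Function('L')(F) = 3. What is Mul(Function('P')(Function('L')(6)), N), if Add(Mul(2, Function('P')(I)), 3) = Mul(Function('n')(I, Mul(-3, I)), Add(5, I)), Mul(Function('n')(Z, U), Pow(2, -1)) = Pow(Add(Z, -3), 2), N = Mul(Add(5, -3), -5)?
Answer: 15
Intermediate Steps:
N = -10 (N = Mul(2, -5) = -10)
Function('n')(Z, U) = Mul(2, Pow(Add(-3, Z), 2)) (Function('n')(Z, U) = Mul(2, Pow(Add(Z, -3), 2)) = Mul(2, Pow(Add(-3, Z), 2)))
Function('P')(I) = Add(Rational(-3, 2), Mul(Pow(Add(-3, I), 2), Add(5, I))) (Function('P')(I) = Add(Rational(-3, 2), Mul(Rational(1, 2), Mul(Mul(2, Pow(Add(-3, I), 2)), Add(5, I)))) = Add(Rational(-3, 2), Mul(Rational(1, 2), Mul(2, Pow(Add(-3, I), 2), Add(5, I)))) = Add(Rational(-3, 2), Mul(Pow(Add(-3, I), 2), Add(5, I))))
Mul(Function('P')(Function('L')(6)), N) = Mul(Add(Rational(87, 2), Pow(3, 3), Mul(-1, Pow(3, 2)), Mul(-21, 3)), -10) = Mul(Add(Rational(87, 2), 27, Mul(-1, 9), -63), -10) = Mul(Add(Rational(87, 2), 27, -9, -63), -10) = Mul(Rational(-3, 2), -10) = 15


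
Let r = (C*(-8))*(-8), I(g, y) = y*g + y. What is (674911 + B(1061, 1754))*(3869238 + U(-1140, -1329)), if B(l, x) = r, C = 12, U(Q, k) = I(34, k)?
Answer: 2582933653917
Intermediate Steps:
I(g, y) = y + g*y (I(g, y) = g*y + y = y + g*y)
U(Q, k) = 35*k (U(Q, k) = k*(1 + 34) = k*35 = 35*k)
r = 768 (r = (12*(-8))*(-8) = -96*(-8) = 768)
B(l, x) = 768
(674911 + B(1061, 1754))*(3869238 + U(-1140, -1329)) = (674911 + 768)*(3869238 + 35*(-1329)) = 675679*(3869238 - 46515) = 675679*3822723 = 2582933653917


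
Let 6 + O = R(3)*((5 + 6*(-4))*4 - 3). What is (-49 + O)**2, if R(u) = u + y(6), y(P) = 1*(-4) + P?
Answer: 202500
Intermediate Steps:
y(P) = -4 + P
R(u) = 2 + u (R(u) = u + (-4 + 6) = u + 2 = 2 + u)
O = -401 (O = -6 + (2 + 3)*((5 + 6*(-4))*4 - 3) = -6 + 5*((5 - 24)*4 - 3) = -6 + 5*(-19*4 - 3) = -6 + 5*(-76 - 3) = -6 + 5*(-79) = -6 - 395 = -401)
(-49 + O)**2 = (-49 - 401)**2 = (-450)**2 = 202500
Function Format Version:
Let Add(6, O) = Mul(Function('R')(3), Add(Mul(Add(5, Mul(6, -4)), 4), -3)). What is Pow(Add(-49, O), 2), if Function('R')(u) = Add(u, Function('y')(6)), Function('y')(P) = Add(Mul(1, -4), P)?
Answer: 202500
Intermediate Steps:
Function('y')(P) = Add(-4, P)
Function('R')(u) = Add(2, u) (Function('R')(u) = Add(u, Add(-4, 6)) = Add(u, 2) = Add(2, u))
O = -401 (O = Add(-6, Mul(Add(2, 3), Add(Mul(Add(5, Mul(6, -4)), 4), -3))) = Add(-6, Mul(5, Add(Mul(Add(5, -24), 4), -3))) = Add(-6, Mul(5, Add(Mul(-19, 4), -3))) = Add(-6, Mul(5, Add(-76, -3))) = Add(-6, Mul(5, -79)) = Add(-6, -395) = -401)
Pow(Add(-49, O), 2) = Pow(Add(-49, -401), 2) = Pow(-450, 2) = 202500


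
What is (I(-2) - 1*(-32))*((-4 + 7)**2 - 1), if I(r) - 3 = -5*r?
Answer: 360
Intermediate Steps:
I(r) = 3 - 5*r
(I(-2) - 1*(-32))*((-4 + 7)**2 - 1) = ((3 - 5*(-2)) - 1*(-32))*((-4 + 7)**2 - 1) = ((3 + 10) + 32)*(3**2 - 1) = (13 + 32)*(9 - 1) = 45*8 = 360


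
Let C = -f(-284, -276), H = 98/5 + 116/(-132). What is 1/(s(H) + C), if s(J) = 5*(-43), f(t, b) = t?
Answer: 1/69 ≈ 0.014493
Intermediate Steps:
H = 3089/165 (H = 98*(⅕) + 116*(-1/132) = 98/5 - 29/33 = 3089/165 ≈ 18.721)
s(J) = -215
C = 284 (C = -1*(-284) = 284)
1/(s(H) + C) = 1/(-215 + 284) = 1/69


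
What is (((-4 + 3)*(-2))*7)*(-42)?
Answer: -588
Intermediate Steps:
(((-4 + 3)*(-2))*7)*(-42) = (-1*(-2)*7)*(-42) = (2*7)*(-42) = 14*(-42) = -588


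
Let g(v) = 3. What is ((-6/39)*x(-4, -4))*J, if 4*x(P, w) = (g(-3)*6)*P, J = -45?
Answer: -1620/13 ≈ -124.62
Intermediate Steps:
x(P, w) = 9*P/2 (x(P, w) = ((3*6)*P)/4 = (18*P)/4 = 9*P/2)
((-6/39)*x(-4, -4))*J = ((-6/39)*((9/2)*(-4)))*(-45) = (-6*1/39*(-18))*(-45) = -2/13*(-18)*(-45) = (36/13)*(-45) = -1620/13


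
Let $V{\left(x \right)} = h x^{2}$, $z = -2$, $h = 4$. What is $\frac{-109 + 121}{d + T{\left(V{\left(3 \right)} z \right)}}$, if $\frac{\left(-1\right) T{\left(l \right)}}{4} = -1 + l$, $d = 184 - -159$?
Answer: $\frac{12}{635} \approx 0.018898$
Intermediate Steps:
$V{\left(x \right)} = 4 x^{2}$
$d = 343$ ($d = 184 + 159 = 343$)
$T{\left(l \right)} = 4 - 4 l$ ($T{\left(l \right)} = - 4 \left(-1 + l\right) = 4 - 4 l$)
$\frac{-109 + 121}{d + T{\left(V{\left(3 \right)} z \right)}} = \frac{-109 + 121}{343 - \left(-4 + 4 \cdot 4 \cdot 3^{2} \left(-2\right)\right)} = \frac{12}{343 - \left(-4 + 4 \cdot 4 \cdot 9 \left(-2\right)\right)} = \frac{12}{343 - \left(-4 + 4 \cdot 36 \left(-2\right)\right)} = \frac{12}{343 + \left(4 - -288\right)} = \frac{12}{343 + \left(4 + 288\right)} = \frac{12}{343 + 292} = \frac{12}{635}$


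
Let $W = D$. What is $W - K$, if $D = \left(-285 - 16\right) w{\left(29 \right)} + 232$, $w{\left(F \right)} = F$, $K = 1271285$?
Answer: $-1279782$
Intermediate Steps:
$D = -8497$ ($D = \left(-285 - 16\right) 29 + 232 = \left(-301\right) 29 + 232 = -8729 + 232 = -8497$)
$W = -8497$
$W - K = -8497 - 1271285 = -1279782$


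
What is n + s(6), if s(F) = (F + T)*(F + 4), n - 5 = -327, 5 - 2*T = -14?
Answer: -167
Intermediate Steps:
T = 19/2 (T = 5/2 - 1/2*(-14) = 5/2 + 7 = 19/2 ≈ 9.5000)
n = -322 (n = 5 - 327 = -322)
s(F) = (4 + F)*(19/2 + F) (s(F) = (F + 19/2)*(F + 4) = (19/2 + F)*(4 + F) = (4 + F)*(19/2 + F))
n + s(6) = -322 + (38 + 6**2 + (27/2)*6) = -322 + (38 + 36 + 81) = -322 + 155 = -167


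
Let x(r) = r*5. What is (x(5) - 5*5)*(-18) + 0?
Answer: 0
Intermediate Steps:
x(r) = 5*r
(x(5) - 5*5)*(-18) + 0 = (5*5 - 5*5)*(-18) + 0 = (25 - 25)*(-18) + 0 = 0*(-18) + 0 = 0 + 0 = 0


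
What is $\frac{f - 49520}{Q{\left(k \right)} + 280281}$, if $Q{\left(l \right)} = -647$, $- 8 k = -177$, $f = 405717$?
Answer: $\frac{356197}{279634} \approx 1.2738$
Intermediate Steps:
$k = \frac{177}{8}$ ($k = \left(- \frac{1}{8}\right) \left(-177\right) = \frac{177}{8} \approx 22.125$)
$\frac{f - 49520}{Q{\left(k \right)} + 280281} = \frac{405717 - 49520}{-647 + 280281} = \frac{356197}{279634}$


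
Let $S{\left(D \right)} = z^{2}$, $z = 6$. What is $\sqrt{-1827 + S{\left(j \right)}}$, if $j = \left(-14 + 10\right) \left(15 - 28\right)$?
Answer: $3 i \sqrt{199} \approx 42.32 i$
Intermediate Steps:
$j = 52$ ($j = \left(-4\right) \left(-13\right) = 52$)
$S{\left(D \right)} = 36$ ($S{\left(D \right)} = 6^{2} = 36$)
$\sqrt{-1827 + S{\left(j \right)}} = \sqrt{-1827 + 36} = \sqrt{-1791} = 3 i \sqrt{199}$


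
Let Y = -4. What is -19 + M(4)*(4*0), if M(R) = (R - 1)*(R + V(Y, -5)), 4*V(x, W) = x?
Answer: -19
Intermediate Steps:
V(x, W) = x/4
M(R) = (-1 + R)² (M(R) = (R - 1)*(R + (¼)*(-4)) = (-1 + R)*(R - 1) = (-1 + R)*(-1 + R) = (-1 + R)²)
-19 + M(4)*(4*0) = -19 + (1 + 4² - 2*4)*(4*0) = -19 + (1 + 16 - 8)*0 = -19 + 9*0 = -19 + 0 = -19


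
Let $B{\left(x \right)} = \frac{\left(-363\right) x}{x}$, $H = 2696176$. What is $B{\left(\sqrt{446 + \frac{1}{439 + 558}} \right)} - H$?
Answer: $-2696539$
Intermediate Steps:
$B{\left(x \right)} = -363$
$B{\left(\sqrt{446 + \frac{1}{439 + 558}} \right)} - H = -363 - 2696176 = -2696539$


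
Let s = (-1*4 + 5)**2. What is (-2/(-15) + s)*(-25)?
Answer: -85/3 ≈ -28.333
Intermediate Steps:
s = 1 (s = (-4 + 5)**2 = 1**2 = 1)
(-2/(-15) + s)*(-25) = (-2/(-15) + 1)*(-25) = (-2*(-1/15) + 1)*(-25) = (2/15 + 1)*(-25) = (17/15)*(-25) = -85/3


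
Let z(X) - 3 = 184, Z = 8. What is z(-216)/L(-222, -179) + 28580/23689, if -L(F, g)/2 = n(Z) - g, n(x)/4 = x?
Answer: 7630917/9996758 ≈ 0.76334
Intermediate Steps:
z(X) = 187 (z(X) = 3 + 184 = 187)
n(x) = 4*x
L(F, g) = -64 + 2*g (L(F, g) = -2*(4*8 - g) = -2*(32 - g) = -64 + 2*g)
z(-216)/L(-222, -179) + 28580/23689 = 187/(-64 + 2*(-179)) + 28580/23689 = 187/(-64 - 358) + 28580*(1/23689) = 187/(-422) + 28580/23689 = 187*(-1/422) + 28580/23689 = -187/422 + 28580/23689 = 7630917/9996758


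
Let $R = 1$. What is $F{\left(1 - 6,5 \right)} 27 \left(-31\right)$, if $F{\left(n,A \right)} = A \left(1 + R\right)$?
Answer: $-8370$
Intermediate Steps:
$F{\left(n,A \right)} = 2 A$ ($F{\left(n,A \right)} = A \left(1 + 1\right) = A 2 = 2 A$)
$F{\left(1 - 6,5 \right)} 27 \left(-31\right) = 2 \cdot 5 \cdot 27 \left(-31\right) = 10 \cdot 27 \left(-31\right) = 270 \left(-31\right) = -8370$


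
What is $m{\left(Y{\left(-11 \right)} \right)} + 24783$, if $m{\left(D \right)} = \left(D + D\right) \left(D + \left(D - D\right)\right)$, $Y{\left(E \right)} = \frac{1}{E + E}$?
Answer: $\frac{5997487}{242} \approx 24783.0$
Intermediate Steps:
$Y{\left(E \right)} = \frac{1}{2 E}$
$m{\left(D \right)} = 2 D^{2}$ ($m{\left(D \right)} = 2 D \left(D + 0\right) = 2 D D = 2 D^{2}$)
$m{\left(Y{\left(-11 \right)} \right)} + 24783 = 2 \left(\frac{1}{2 \left(-11\right)}\right)^{2} + 24783 = 2 \left(\frac{1}{2} \left(- \frac{1}{11}\right)\right)^{2} + 24783 = 2 \left(- \frac{1}{22}\right)^{2} + 24783 = 2 \cdot \frac{1}{484} + 24783 = \frac{1}{242} + 24783 = \frac{5997487}{242}$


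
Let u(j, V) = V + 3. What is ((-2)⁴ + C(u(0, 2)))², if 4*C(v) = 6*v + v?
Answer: 9801/16 ≈ 612.56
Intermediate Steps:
u(j, V) = 3 + V
C(v) = 7*v/4 (C(v) = (6*v + v)/4 = (7*v)/4 = 7*v/4)
((-2)⁴ + C(u(0, 2)))² = ((-2)⁴ + 7*(3 + 2)/4)² = (16 + (7/4)*5)² = (16 + 35/4)² = (99/4)² = 9801/16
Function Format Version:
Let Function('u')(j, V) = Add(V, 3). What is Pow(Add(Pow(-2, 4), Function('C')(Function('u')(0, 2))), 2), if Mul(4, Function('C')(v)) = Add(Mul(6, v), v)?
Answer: Rational(9801, 16) ≈ 612.56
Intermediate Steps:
Function('u')(j, V) = Add(3, V)
Function('C')(v) = Mul(Rational(7, 4), v) (Function('C')(v) = Mul(Rational(1, 4), Add(Mul(6, v), v)) = Mul(Rational(1, 4), Mul(7, v)) = Mul(Rational(7, 4), v))
Pow(Add(Pow(-2, 4), Function('C')(Function('u')(0, 2))), 2) = Pow(Add(Pow(-2, 4), Mul(Rational(7, 4), Add(3, 2))), 2) = Pow(Add(16, Mul(Rational(7, 4), 5)), 2) = Pow(Add(16, Rational(35, 4)), 2) = Pow(Rational(99, 4), 2) = Rational(9801, 16)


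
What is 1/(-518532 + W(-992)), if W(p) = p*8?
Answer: -1/526468 ≈ -1.8995e-6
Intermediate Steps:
W(p) = 8*p
1/(-518532 + W(-992)) = 1/(-518532 + 8*(-992)) = 1/(-518532 - 7936) = 1/(-526468) = -1/526468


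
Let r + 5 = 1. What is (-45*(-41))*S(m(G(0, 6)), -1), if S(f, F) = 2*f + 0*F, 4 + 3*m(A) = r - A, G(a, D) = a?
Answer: -9840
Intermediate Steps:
r = -4 (r = -5 + 1 = -4)
m(A) = -8/3 - A/3 (m(A) = -4/3 + (-4 - A)/3 = -4/3 + (-4/3 - A/3) = -8/3 - A/3)
S(f, F) = 2*f (S(f, F) = 2*f + 0 = 2*f)
(-45*(-41))*S(m(G(0, 6)), -1) = (-45*(-41))*(2*(-8/3 - ⅓*0)) = 1845*(2*(-8/3 + 0)) = 1845*(2*(-8/3)) = 1845*(-16/3) = -9840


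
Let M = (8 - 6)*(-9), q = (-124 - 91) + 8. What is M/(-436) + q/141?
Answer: -14619/10246 ≈ -1.4268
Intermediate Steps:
q = -207 (q = -215 + 8 = -207)
M = -18 (M = 2*(-9) = -18)
M/(-436) + q/141 = -18/(-436) - 207/141 = -18*(-1/436) - 207*1/141 = 9/218 - 69/47 = -14619/10246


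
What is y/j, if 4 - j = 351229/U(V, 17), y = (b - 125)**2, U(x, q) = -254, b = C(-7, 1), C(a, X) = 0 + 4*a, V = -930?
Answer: 1981962/117415 ≈ 16.880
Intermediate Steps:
C(a, X) = 4*a
b = -28 (b = 4*(-7) = -28)
y = 23409 (y = (-28 - 125)**2 = (-153)**2 = 23409)
j = 352245/254 (j = 4 - 351229/(-254) = 4 - 351229*(-1)/254 = 4 - 1*(-351229/254) = 4 + 351229/254 = 352245/254 ≈ 1386.8)
y/j = 23409/(352245/254) = 23409*(254/352245) = 1981962/117415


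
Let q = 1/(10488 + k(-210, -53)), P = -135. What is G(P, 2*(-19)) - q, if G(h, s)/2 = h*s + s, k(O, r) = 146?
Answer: 108296655/10634 ≈ 10184.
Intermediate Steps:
q = 1/10634 (q = 1/(10488 + 146) = 1/10634 ≈ 9.4038e-5)
G(h, s) = 2*s + 2*h*s (G(h, s) = 2*(h*s + s) = 2*(s + h*s) = 2*s + 2*h*s)
G(P, 2*(-19)) - q = 2*(2*(-19))*(1 - 135) - 1*1/10634 = 2*(-38)*(-134) - 1/10634 = 10184 - 1/10634 = 108296655/10634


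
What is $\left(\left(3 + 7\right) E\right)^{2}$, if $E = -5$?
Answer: $2500$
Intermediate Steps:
$\left(\left(3 + 7\right) E\right)^{2} = \left(\left(3 + 7\right) \left(-5\right)\right)^{2} = \left(10 \left(-5\right)\right)^{2} = \left(-50\right)^{2} = 2500$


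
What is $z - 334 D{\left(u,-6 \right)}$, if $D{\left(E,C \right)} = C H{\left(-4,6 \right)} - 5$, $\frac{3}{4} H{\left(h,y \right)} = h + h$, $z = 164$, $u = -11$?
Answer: $-19542$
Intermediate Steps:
$H{\left(h,y \right)} = \frac{8 h}{3}$ ($H{\left(h,y \right)} = \frac{4 \left(h + h\right)}{3} = \frac{4 \cdot 2 h}{3} = \frac{8 h}{3}$)
$D{\left(E,C \right)} = -5 - \frac{32 C}{3}$ ($D{\left(E,C \right)} = C \frac{8}{3} \left(-4\right) - 5 = C \left(- \frac{32}{3}\right) - 5 = - \frac{32 C}{3} - 5 = -5 - \frac{32 C}{3}$)
$z - 334 D{\left(u,-6 \right)} = 164 - 334 \left(-5 - -64\right) = 164 - 334 \left(-5 + 64\right) = 164 - 19706 = -19542$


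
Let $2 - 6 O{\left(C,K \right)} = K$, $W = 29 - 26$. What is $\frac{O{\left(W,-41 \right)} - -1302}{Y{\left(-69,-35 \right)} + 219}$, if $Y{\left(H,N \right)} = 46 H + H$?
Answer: $- \frac{7855}{18144} \approx -0.43293$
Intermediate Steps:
$W = 3$ ($W = 29 - 26 = 3$)
$O{\left(C,K \right)} = \frac{1}{3} - \frac{K}{6}$
$Y{\left(H,N \right)} = 47 H$
$\frac{O{\left(W,-41 \right)} - -1302}{Y{\left(-69,-35 \right)} + 219} = \frac{\left(\frac{1}{3} - - \frac{41}{6}\right) - -1302}{47 \left(-69\right) + 219} = \frac{\left(\frac{1}{3} + \frac{41}{6}\right) + 1302}{-3243 + 219} = \frac{\frac{43}{6} + 1302}{-3024} = \frac{7855}{6} \left(- \frac{1}{3024}\right) = - \frac{7855}{18144}$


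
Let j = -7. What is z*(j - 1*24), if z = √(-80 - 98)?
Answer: -31*I*√178 ≈ -413.59*I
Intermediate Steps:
z = I*√178 (z = √(-178) = I*√178 ≈ 13.342*I)
z*(j - 1*24) = (I*√178)*(-7 - 1*24) = (I*√178)*(-7 - 24) = (I*√178)*(-31) = -31*I*√178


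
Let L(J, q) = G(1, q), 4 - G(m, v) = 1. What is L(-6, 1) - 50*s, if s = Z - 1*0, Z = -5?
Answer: 253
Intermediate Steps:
G(m, v) = 3 (G(m, v) = 4 - 1*1 = 4 - 1 = 3)
L(J, q) = 3
s = -5 (s = -5 - 1*0 = -5 + 0 = -5)
L(-6, 1) - 50*s = 3 - 50*(-5) = 3 + 250 = 253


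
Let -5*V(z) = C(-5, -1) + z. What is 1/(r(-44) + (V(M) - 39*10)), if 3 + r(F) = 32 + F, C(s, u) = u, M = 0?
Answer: -5/2024 ≈ -0.0024704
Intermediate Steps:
V(z) = 1/5 - z/5 (V(z) = -(-1 + z)/5 = 1/5 - z/5)
r(F) = 29 + F (r(F) = -3 + (32 + F) = 29 + F)
1/(r(-44) + (V(M) - 39*10)) = 1/((29 - 44) + ((1/5 - 1/5*0) - 39*10)) = 1/(-15 + ((1/5 + 0) - 390)) = 1/(-15 + (1/5 - 390)) = 1/(-15 - 1949/5) = 1/(-2024/5) = -5/2024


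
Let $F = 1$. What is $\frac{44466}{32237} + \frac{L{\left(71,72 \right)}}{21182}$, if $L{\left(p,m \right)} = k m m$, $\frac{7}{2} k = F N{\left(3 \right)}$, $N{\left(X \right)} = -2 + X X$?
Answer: $\frac{638056014}{341422067} \approx 1.8688$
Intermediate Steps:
$N{\left(X \right)} = -2 + X^{2}$
$k = 2$ ($k = \frac{2 \cdot 1 \left(-2 + 3^{2}\right)}{7} = \frac{2 \cdot 1 \left(-2 + 9\right)}{7} = \frac{2 \cdot 1 \cdot 7}{7} = \frac{2}{7} \cdot 7 = 2$)
$L{\left(p,m \right)} = 2 m^{2}$ ($L{\left(p,m \right)} = 2 m m = 2 m^{2}$)
$\frac{44466}{32237} + \frac{L{\left(71,72 \right)}}{21182} = \frac{44466}{32237} + \frac{2 \cdot 72^{2}}{21182} = 44466 \cdot \frac{1}{32237} + 2 \cdot 5184 \cdot \frac{1}{21182} = \frac{44466}{32237} + 10368 \cdot \frac{1}{21182} = \frac{44466}{32237} + \frac{5184}{10591} = \frac{638056014}{341422067}$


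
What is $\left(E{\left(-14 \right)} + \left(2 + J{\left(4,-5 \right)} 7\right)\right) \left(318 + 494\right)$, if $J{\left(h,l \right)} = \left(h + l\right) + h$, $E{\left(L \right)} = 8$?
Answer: $25172$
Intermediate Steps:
$J{\left(h,l \right)} = l + 2 h$
$\left(E{\left(-14 \right)} + \left(2 + J{\left(4,-5 \right)} 7\right)\right) \left(318 + 494\right) = \left(8 + \left(2 + \left(-5 + 2 \cdot 4\right) 7\right)\right) \left(318 + 494\right) = \left(8 + \left(2 + \left(-5 + 8\right) 7\right)\right) 812 = \left(8 + \left(2 + 3 \cdot 7\right)\right) 812 = \left(8 + \left(2 + 21\right)\right) 812 = \left(8 + 23\right) 812 = 31 \cdot 812 = 25172$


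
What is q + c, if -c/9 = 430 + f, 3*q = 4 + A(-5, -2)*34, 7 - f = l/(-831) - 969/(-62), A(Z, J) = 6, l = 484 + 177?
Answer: -192185521/51522 ≈ -3730.2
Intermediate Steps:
l = 661
f = -403603/51522 (f = 7 - (661/(-831) - 969/(-62)) = 7 - (661*(-1/831) - 969*(-1/62)) = 7 - (-661/831 + 969/62) = 7 - 1*764257/51522 = 7 - 764257/51522 = -403603/51522 ≈ -7.8336)
q = 208/3 (q = (4 + 6*34)/3 = (4 + 204)/3 = (1/3)*208 = 208/3 ≈ 69.333)
c = -65252571/17174 (c = -9*(430 - 403603/51522) = -9*21750857/51522 = -65252571/17174 ≈ -3799.5)
q + c = 208/3 - 65252571/17174 = -192185521/51522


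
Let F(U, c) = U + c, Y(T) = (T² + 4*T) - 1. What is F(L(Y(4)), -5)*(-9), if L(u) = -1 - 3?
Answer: 81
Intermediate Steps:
Y(T) = -1 + T² + 4*T
L(u) = -4
F(L(Y(4)), -5)*(-9) = (-4 - 5)*(-9) = -9*(-9) = 81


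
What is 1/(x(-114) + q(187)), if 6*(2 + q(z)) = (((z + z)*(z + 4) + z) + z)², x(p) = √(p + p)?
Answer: 429699071/369282583236526196 - I*√57/369282583236526196 ≈ 1.1636e-9 - 2.0445e-17*I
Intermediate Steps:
x(p) = √2*√p (x(p) = √(2*p) = √2*√p)
q(z) = -2 + (2*z + 2*z*(4 + z))²/6 (q(z) = -2 + (((z + z)*(z + 4) + z) + z)²/6 = -2 + (((2*z)*(4 + z) + z) + z)²/6 = -2 + ((2*z*(4 + z) + z) + z)²/6 = -2 + ((z + 2*z*(4 + z)) + z)²/6 = -2 + (2*z + 2*z*(4 + z))²/6)
1/(x(-114) + q(187)) = 1/(√2*√(-114) + (-2 + (⅔)*187²*(5 + 187)²)) = 1/(√2*(I*√114) + (-2 + (⅔)*34969*192²)) = 1/(2*I*√57 + (-2 + (⅔)*34969*36864)) = 1/(2*I*√57 + (-2 + 859398144)) = 1/(2*I*√57 + 859398142) = 1/(859398142 + 2*I*√57)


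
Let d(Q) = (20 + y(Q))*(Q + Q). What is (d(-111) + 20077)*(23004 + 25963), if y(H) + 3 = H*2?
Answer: 3211598629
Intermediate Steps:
y(H) = -3 + 2*H (y(H) = -3 + H*2 = -3 + 2*H)
d(Q) = 2*Q*(17 + 2*Q) (d(Q) = (20 + (-3 + 2*Q))*(Q + Q) = (17 + 2*Q)*(2*Q) = 2*Q*(17 + 2*Q))
(d(-111) + 20077)*(23004 + 25963) = (2*(-111)*(17 + 2*(-111)) + 20077)*(23004 + 25963) = (2*(-111)*(17 - 222) + 20077)*48967 = (2*(-111)*(-205) + 20077)*48967 = (45510 + 20077)*48967 = 65587*48967 = 3211598629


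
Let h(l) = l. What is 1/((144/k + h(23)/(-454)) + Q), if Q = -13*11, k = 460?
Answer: -52210/7452331 ≈ -0.0070059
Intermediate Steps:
Q = -143
1/((144/k + h(23)/(-454)) + Q) = 1/((144/460 + 23/(-454)) - 143) = 1/((144*(1/460) + 23*(-1/454)) - 143) = 1/((36/115 - 23/454) - 143) = 1/(13699/52210 - 143) = 1/(-7452331/52210) = -52210/7452331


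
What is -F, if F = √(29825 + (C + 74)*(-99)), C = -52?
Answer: -√27647 ≈ -166.27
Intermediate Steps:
F = √27647 (F = √(29825 + (-52 + 74)*(-99)) = √(29825 + 22*(-99)) = √(29825 - 2178) = √27647 ≈ 166.27)
-F = -√27647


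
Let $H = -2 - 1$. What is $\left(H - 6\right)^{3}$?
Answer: $-729$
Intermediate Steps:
$H = -3$
$\left(H - 6\right)^{3} = \left(-3 - 6\right)^{3} = \left(-9\right)^{3} = -729$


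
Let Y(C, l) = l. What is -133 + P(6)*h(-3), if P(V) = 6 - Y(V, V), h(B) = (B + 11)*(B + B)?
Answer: -133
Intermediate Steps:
h(B) = 2*B*(11 + B) (h(B) = (11 + B)*(2*B) = 2*B*(11 + B))
P(V) = 6 - V
-133 + P(6)*h(-3) = -133 + (6 - 1*6)*(2*(-3)*(11 - 3)) = -133 + (6 - 6)*(2*(-3)*8) = -133 + 0*(-48) = -133 + 0 = -133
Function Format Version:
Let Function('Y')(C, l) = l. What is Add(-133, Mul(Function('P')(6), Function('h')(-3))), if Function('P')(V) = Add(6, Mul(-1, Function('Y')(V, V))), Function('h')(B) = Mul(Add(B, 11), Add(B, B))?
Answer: -133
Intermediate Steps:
Function('h')(B) = Mul(2, B, Add(11, B)) (Function('h')(B) = Mul(Add(11, B), Mul(2, B)) = Mul(2, B, Add(11, B)))
Function('P')(V) = Add(6, Mul(-1, V))
Add(-133, Mul(Function('P')(6), Function('h')(-3))) = Add(-133, Mul(Add(6, Mul(-1, 6)), Mul(2, -3, Add(11, -3)))) = Add(-133, Mul(Add(6, -6), Mul(2, -3, 8))) = Add(-133, Mul(0, -48)) = Add(-133, 0) = -133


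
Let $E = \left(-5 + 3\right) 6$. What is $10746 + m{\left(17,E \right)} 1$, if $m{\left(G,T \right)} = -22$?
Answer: $10724$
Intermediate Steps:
$E = -12$ ($E = \left(-2\right) 6 = -12$)
$10746 + m{\left(17,E \right)} 1 = 10746 - 22 = 10724$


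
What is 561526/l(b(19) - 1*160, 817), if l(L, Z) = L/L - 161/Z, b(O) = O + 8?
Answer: 229383371/328 ≈ 6.9934e+5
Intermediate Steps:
b(O) = 8 + O
l(L, Z) = 1 - 161/Z
561526/l(b(19) - 1*160, 817) = 561526/(((-161 + 817)/817)) = 561526/(((1/817)*656)) = 561526/(656/817) = 561526*(817/656) = 229383371/328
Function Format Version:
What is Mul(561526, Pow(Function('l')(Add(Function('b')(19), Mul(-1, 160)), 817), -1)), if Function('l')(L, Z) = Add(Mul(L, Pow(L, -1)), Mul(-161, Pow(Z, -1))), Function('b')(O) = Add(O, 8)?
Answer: Rational(229383371, 328) ≈ 6.9934e+5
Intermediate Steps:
Function('b')(O) = Add(8, O)
Function('l')(L, Z) = Add(1, Mul(-161, Pow(Z, -1)))
Mul(561526, Pow(Function('l')(Add(Function('b')(19), Mul(-1, 160)), 817), -1)) = Mul(561526, Pow(Mul(Pow(817, -1), Add(-161, 817)), -1)) = Mul(561526, Pow(Mul(Rational(1, 817), 656), -1)) = Mul(561526, Pow(Rational(656, 817), -1)) = Mul(561526, Rational(817, 656)) = Rational(229383371, 328)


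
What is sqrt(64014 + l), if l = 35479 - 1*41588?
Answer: sqrt(57905) ≈ 240.63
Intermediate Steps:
l = -6109 (l = 35479 - 41588 = -6109)
sqrt(64014 + l) = sqrt(64014 - 6109) = sqrt(57905)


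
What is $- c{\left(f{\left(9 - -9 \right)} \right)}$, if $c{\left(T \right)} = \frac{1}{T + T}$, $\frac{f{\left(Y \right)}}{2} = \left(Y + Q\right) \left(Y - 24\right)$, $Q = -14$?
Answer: $\frac{1}{96} \approx 0.010417$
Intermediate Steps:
$f{\left(Y \right)} = 2 \left(-24 + Y\right) \left(-14 + Y\right)$ ($f{\left(Y \right)} = 2 \left(Y - 14\right) \left(Y - 24\right) = 2 \left(-14 + Y\right) \left(-24 + Y\right) = 2 \left(-24 + Y\right) \left(-14 + Y\right)$)
$c{\left(T \right)} = \frac{1}{2 T}$
$- c{\left(f{\left(9 - -9 \right)} \right)} = - \frac{1}{2 \left(672 - 76 \left(9 - -9\right) + 2 \left(9 - -9\right)^{2}\right)} = - \frac{1}{2 \left(672 - 76 \left(9 + 9\right) + 2 \left(9 + 9\right)^{2}\right)} = - \frac{1}{2 \left(672 - 1368 + 2 \cdot 18^{2}\right)} = - \frac{1}{2 \left(672 - 1368 + 2 \cdot 324\right)} = - \frac{1}{2 \left(672 - 1368 + 648\right)} = - \frac{1}{2 \left(-48\right)} = - \frac{-1}{2 \cdot 48} = \left(-1\right) \left(- \frac{1}{96}\right) = \frac{1}{96}$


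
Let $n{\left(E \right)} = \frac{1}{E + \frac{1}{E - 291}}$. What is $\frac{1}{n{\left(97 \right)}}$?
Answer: $\frac{18817}{194} \approx 96.995$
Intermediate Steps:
$n{\left(E \right)} = \frac{1}{E + \frac{1}{-291 + E}}$
$\frac{1}{n{\left(97 \right)}} = \frac{1}{\frac{1}{1 + 97^{2} - 28227} \left(-291 + 97\right)} = \frac{1}{\frac{1}{1 + 9409 - 28227} \left(-194\right)} = \frac{1}{\frac{1}{-18817} \left(-194\right)} = \frac{1}{\left(- \frac{1}{18817}\right) \left(-194\right)} = \frac{1}{\frac{194}{18817}} = \frac{18817}{194}$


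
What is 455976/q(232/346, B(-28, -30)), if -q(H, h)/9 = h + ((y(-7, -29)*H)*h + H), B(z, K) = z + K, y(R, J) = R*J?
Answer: 4382436/687851 ≈ 6.3712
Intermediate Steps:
y(R, J) = J*R
B(z, K) = K + z
q(H, h) = -9*H - 9*h - 1827*H*h (q(H, h) = -9*(h + (((-29*(-7))*H)*h + H)) = -9*(h + ((203*H)*h + H)) = -9*(h + (203*H*h + H)) = -9*(h + (H + 203*H*h)) = -9*(H + h + 203*H*h) = -9*H - 9*h - 1827*H*h)
455976/q(232/346, B(-28, -30)) = 455976/(-2088/346 - 9*(-30 - 28) - 1827*232/346*(-30 - 28)) = 455976/(-2088/346 - 9*(-58) - 1827*232*(1/346)*(-58)) = 455976/(-9*116/173 + 522 - 1827*116/173*(-58)) = 455976/(-1044/173 + 522 + 12292056/173) = 455976/(12381318/173) = 455976*(173/12381318) = 4382436/687851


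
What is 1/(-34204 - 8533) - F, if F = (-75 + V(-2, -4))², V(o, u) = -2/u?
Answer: -948804141/170948 ≈ -5550.3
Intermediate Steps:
F = 22201/4 (F = (-75 - 2/(-4))² = (-75 - 2*(-¼))² = (-75 + ½)² = (-149/2)² = 22201/4 ≈ 5550.3)
1/(-34204 - 8533) - F = 1/(-34204 - 8533) - 1*22201/4 = 1/(-42737) - 22201/4 = -1/42737 - 22201/4 = -948804141/170948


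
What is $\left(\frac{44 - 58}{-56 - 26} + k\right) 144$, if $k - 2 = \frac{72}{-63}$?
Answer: $\frac{42480}{287} \approx 148.01$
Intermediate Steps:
$k = \frac{6}{7}$ ($k = 2 + \frac{72}{-63} = 2 + 72 \left(- \frac{1}{63}\right) = 2 - \frac{8}{7} = \frac{6}{7} \approx 0.85714$)
$\left(\frac{44 - 58}{-56 - 26} + k\right) 144 = \left(\frac{44 - 58}{-56 - 26} + \frac{6}{7}\right) 144 = \left(- \frac{14}{-82} + \frac{6}{7}\right) 144 = \left(\left(-14\right) \left(- \frac{1}{82}\right) + \frac{6}{7}\right) 144 = \left(\frac{7}{41} + \frac{6}{7}\right) 144 = \frac{295}{287} \cdot 144 = \frac{42480}{287}$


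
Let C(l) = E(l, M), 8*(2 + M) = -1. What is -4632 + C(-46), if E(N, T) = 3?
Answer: -4629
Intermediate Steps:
M = -17/8 (M = -2 + (⅛)*(-1) = -2 - ⅛ = -17/8 ≈ -2.1250)
C(l) = 3
-4632 + C(-46) = -4632 + 3 = -4629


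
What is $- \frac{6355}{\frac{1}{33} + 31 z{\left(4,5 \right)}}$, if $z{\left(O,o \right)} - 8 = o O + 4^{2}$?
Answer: $- \frac{209715}{45013} \approx -4.659$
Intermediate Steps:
$z{\left(O,o \right)} = 24 + O o$ ($z{\left(O,o \right)} = 8 + \left(o O + 4^{2}\right) = 8 + \left(O o + 16\right) = 8 + \left(16 + O o\right) = 24 + O o$)
$- \frac{6355}{\frac{1}{33} + 31 z{\left(4,5 \right)}} = - \frac{6355}{\frac{1}{33} + 31 \left(24 + 4 \cdot 5\right)} = - \frac{6355}{\frac{1}{33} + 31 \left(24 + 20\right)} = - \frac{6355}{\frac{1}{33} + 31 \cdot 44} = - \frac{6355}{\frac{1}{33} + 1364} = - \frac{6355}{\frac{45013}{33}} = \left(-6355\right) \frac{33}{45013} = - \frac{209715}{45013}$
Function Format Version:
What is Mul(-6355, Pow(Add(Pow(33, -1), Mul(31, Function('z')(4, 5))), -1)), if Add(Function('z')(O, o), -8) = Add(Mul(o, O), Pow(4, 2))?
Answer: Rational(-209715, 45013) ≈ -4.6590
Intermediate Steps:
Function('z')(O, o) = Add(24, Mul(O, o)) (Function('z')(O, o) = Add(8, Add(Mul(o, O), Pow(4, 2))) = Add(8, Add(Mul(O, o), 16)) = Add(8, Add(16, Mul(O, o))) = Add(24, Mul(O, o)))
Mul(-6355, Pow(Add(Pow(33, -1), Mul(31, Function('z')(4, 5))), -1)) = Mul(-6355, Pow(Add(Pow(33, -1), Mul(31, Add(24, Mul(4, 5)))), -1)) = Mul(-6355, Pow(Add(Rational(1, 33), Mul(31, Add(24, 20))), -1)) = Mul(-6355, Pow(Add(Rational(1, 33), Mul(31, 44)), -1)) = Mul(-6355, Pow(Add(Rational(1, 33), 1364), -1)) = Mul(-6355, Pow(Rational(45013, 33), -1)) = Mul(-6355, Rational(33, 45013)) = Rational(-209715, 45013)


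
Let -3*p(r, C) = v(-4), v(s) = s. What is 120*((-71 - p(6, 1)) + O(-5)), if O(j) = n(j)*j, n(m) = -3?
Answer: -6880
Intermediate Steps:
p(r, C) = 4/3 (p(r, C) = -1/3*(-4) = 4/3)
O(j) = -3*j
120*((-71 - p(6, 1)) + O(-5)) = 120*((-71 - 1*4/3) - 3*(-5)) = 120*((-71 - 4/3) + 15) = 120*(-217/3 + 15) = 120*(-172/3) = -6880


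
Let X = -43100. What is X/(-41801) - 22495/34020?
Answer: 105189701/284414004 ≈ 0.36985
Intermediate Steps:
X/(-41801) - 22495/34020 = -43100/(-41801) - 22495/34020 = -43100*(-1/41801) - 22495*1/34020 = 43100/41801 - 4499/6804 = 105189701/284414004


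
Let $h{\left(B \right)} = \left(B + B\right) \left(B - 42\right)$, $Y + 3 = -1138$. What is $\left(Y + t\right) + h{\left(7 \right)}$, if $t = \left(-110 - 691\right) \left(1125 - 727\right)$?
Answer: $-320429$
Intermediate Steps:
$Y = -1141$ ($Y = -3 - 1138 = -1141$)
$t = -318798$ ($t = \left(-801\right) 398 = -318798$)
$h{\left(B \right)} = 2 B \left(-42 + B\right)$
$\left(Y + t\right) + h{\left(7 \right)} = \left(-1141 - 318798\right) + 2 \cdot 7 \left(-42 + 7\right) = -319939 + 2 \cdot 7 \left(-35\right) = -319939 - 490 = -320429$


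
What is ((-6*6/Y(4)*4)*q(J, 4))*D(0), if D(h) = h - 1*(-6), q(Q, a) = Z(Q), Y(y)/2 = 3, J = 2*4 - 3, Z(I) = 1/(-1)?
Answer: 144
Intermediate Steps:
Z(I) = -1
J = 5 (J = 8 - 3 = 5)
Y(y) = 6 (Y(y) = 2*3 = 6)
q(Q, a) = -1
D(h) = 6 + h (D(h) = h + 6 = 6 + h)
((-6*6/Y(4)*4)*q(J, 4))*D(0) = ((-6/1*4)*(-1))*(6 + 0) = ((-6/1*4)*(-1))*6 = ((-6*1*4)*(-1))*6 = (-6*4*(-1))*6 = -24*(-1)*6 = 24*6 = 144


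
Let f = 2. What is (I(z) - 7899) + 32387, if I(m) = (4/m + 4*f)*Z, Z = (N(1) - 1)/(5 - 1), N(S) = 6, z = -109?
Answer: 2670277/109 ≈ 24498.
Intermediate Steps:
Z = 5/4 (Z = (6 - 1)/(5 - 1) = 5/4 ≈ 1.2500)
I(m) = 10 + 5/m (I(m) = (4/m + 4*2)*(5/4) = (4/m + 8)*(5/4) = (8 + 4/m)*(5/4) = 10 + 5/m)
(I(z) - 7899) + 32387 = ((10 + 5/(-109)) - 7899) + 32387 = ((10 + 5*(-1/109)) - 7899) + 32387 = ((10 - 5/109) - 7899) + 32387 = (1085/109 - 7899) + 32387 = -859906/109 + 32387 = 2670277/109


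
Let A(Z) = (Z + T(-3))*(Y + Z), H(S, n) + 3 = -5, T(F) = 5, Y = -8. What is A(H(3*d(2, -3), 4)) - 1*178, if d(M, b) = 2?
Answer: -130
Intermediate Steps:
H(S, n) = -8 (H(S, n) = -3 - 5 = -8)
A(Z) = (-8 + Z)*(5 + Z) (A(Z) = (Z + 5)*(-8 + Z) = (5 + Z)*(-8 + Z) = (-8 + Z)*(5 + Z))
A(H(3*d(2, -3), 4)) - 1*178 = (-40 + (-8)² - 3*(-8)) - 1*178 = (-40 + 64 + 24) - 178 = 48 - 178 = -130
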